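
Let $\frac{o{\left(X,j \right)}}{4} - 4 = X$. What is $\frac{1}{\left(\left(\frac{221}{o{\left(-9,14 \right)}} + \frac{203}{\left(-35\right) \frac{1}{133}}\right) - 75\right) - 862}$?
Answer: $- \frac{20}{34389} \approx -0.00058158$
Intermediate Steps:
$o{\left(X,j \right)} = 16 + 4 X$
$\frac{1}{\left(\left(\frac{221}{o{\left(-9,14 \right)}} + \frac{203}{\left(-35\right) \frac{1}{133}}\right) - 75\right) - 862} = \frac{1}{\left(\left(\frac{221}{16 + 4 \left(-9\right)} + \frac{203}{\left(-35\right) \frac{1}{133}}\right) - 75\right) - 862} = \frac{1}{\left(\left(\frac{221}{16 - 36} + \frac{203}{\left(-35\right) \frac{1}{133}}\right) - 75\right) - 862} = \frac{1}{\left(\left(\frac{221}{-20} + \frac{203}{- \frac{5}{19}}\right) - 75\right) - 862} = \frac{1}{\left(\left(221 \left(- \frac{1}{20}\right) + 203 \left(- \frac{19}{5}\right)\right) - 75\right) - 862} = \frac{1}{\left(\left(- \frac{221}{20} - \frac{3857}{5}\right) - 75\right) - 862} = \frac{1}{\left(- \frac{15649}{20} - 75\right) - 862} = \frac{1}{- \frac{17149}{20} - 862} = \frac{1}{- \frac{34389}{20}} = - \frac{20}{34389}$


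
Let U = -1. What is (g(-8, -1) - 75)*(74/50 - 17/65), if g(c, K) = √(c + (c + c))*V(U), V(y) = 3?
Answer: -1188/13 + 2376*I*√6/325 ≈ -91.385 + 17.908*I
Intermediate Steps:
g(c, K) = 3*√3*√c (g(c, K) = √(c + (c + c))*3 = √(c + 2*c)*3 = √(3*c)*3 = (√3*√c)*3 = 3*√3*√c)
(g(-8, -1) - 75)*(74/50 - 17/65) = (3*√3*√(-8) - 75)*(74/50 - 17/65) = (3*√3*(2*I*√2) - 75)*(74*(1/50) - 17*1/65) = (6*I*√6 - 75)*(37/25 - 17/65) = (-75 + 6*I*√6)*(396/325) = -1188/13 + 2376*I*√6/325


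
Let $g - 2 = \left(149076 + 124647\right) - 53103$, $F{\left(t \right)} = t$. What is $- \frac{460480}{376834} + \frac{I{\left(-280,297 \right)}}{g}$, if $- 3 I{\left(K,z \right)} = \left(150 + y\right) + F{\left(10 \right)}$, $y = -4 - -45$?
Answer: $- \frac{50808633219}{41568935374} \approx -1.2223$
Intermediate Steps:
$y = 41$ ($y = -4 + 45 = 41$)
$g = 220622$ ($g = 2 + \left(\left(149076 + 124647\right) - 53103\right) = 2 + \left(273723 - 53103\right) = 2 + 220620 = 220622$)
$I{\left(K,z \right)} = -67$ ($I{\left(K,z \right)} = - \frac{\left(150 + 41\right) + 10}{3} = - \frac{191 + 10}{3} = \left(- \frac{1}{3}\right) 201 = -67$)
$- \frac{460480}{376834} + \frac{I{\left(-280,297 \right)}}{g} = - \frac{460480}{376834} - \frac{67}{220622} = \left(-460480\right) \frac{1}{376834} - \frac{67}{220622} = - \frac{230240}{188417} - \frac{67}{220622} = - \frac{50808633219}{41568935374}$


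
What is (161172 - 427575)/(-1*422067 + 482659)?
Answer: -266403/60592 ≈ -4.3967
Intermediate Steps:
(161172 - 427575)/(-1*422067 + 482659) = -266403/(-422067 + 482659) = -266403/60592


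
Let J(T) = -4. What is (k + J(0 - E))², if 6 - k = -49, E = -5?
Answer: 2601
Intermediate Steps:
k = 55 (k = 6 - 1*(-49) = 6 + 49 = 55)
(k + J(0 - E))² = (55 - 4)² = 51² = 2601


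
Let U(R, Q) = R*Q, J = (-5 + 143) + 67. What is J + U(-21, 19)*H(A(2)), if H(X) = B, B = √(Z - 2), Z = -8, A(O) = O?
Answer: 205 - 399*I*√10 ≈ 205.0 - 1261.7*I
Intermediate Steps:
J = 205 (J = 138 + 67 = 205)
U(R, Q) = Q*R
B = I*√10 (B = √(-8 - 2) = √(-10) = I*√10 ≈ 3.1623*I)
H(X) = I*√10
J + U(-21, 19)*H(A(2)) = 205 + (19*(-21))*(I*√10) = 205 - 399*I*√10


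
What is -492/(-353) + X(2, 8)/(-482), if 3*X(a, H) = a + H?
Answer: 353951/255219 ≈ 1.3869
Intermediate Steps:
X(a, H) = H/3 + a/3 (X(a, H) = (a + H)/3 = (H + a)/3 = H/3 + a/3)
-492/(-353) + X(2, 8)/(-482) = -492/(-353) + ((⅓)*8 + (⅓)*2)/(-482) = -492*(-1/353) + (8/3 + ⅔)*(-1/482) = 492/353 + (10/3)*(-1/482) = 492/353 - 5/723 = 353951/255219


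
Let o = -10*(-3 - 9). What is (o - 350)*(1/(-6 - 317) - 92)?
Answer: 6834910/323 ≈ 21161.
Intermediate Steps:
o = 120 (o = -10*(-12) = 120)
(o - 350)*(1/(-6 - 317) - 92) = (120 - 350)*(1/(-6 - 317) - 92) = -230*(1/(-323) - 92) = -230*(-1/323 - 92) = -230*(-29717/323) = 6834910/323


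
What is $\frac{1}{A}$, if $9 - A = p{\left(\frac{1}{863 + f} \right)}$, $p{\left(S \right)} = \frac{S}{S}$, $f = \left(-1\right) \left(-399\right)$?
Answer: $\frac{1}{8} \approx 0.125$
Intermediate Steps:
$f = 399$
$p{\left(S \right)} = 1$
$A = 8$ ($A = 9 - 1 = 8$)
$\frac{1}{A} = \frac{1}{8}$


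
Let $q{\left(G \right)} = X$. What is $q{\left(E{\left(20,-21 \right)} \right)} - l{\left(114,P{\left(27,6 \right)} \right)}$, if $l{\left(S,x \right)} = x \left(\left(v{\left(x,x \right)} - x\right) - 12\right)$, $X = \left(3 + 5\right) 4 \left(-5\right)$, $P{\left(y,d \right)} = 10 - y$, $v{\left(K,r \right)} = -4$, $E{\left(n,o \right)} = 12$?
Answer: $-143$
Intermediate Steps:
$X = -160$ ($X = 8 \cdot 4 \left(-5\right) = 32 \left(-5\right) = -160$)
$q{\left(G \right)} = -160$
$l{\left(S,x \right)} = x \left(-16 - x\right)$ ($l{\left(S,x \right)} = x \left(\left(-4 - x\right) - 12\right) = x \left(-16 - x\right)$)
$q{\left(E{\left(20,-21 \right)} \right)} - l{\left(114,P{\left(27,6 \right)} \right)} = -160 - - \left(10 - 27\right) \left(16 + \left(10 - 27\right)\right) = -160 - \left(-1\right) \left(-17\right) \left(16 - 17\right) = -160 - \left(-1\right) \left(-17\right) \left(-1\right) = -160 - -17 = -160 + 17 = -143$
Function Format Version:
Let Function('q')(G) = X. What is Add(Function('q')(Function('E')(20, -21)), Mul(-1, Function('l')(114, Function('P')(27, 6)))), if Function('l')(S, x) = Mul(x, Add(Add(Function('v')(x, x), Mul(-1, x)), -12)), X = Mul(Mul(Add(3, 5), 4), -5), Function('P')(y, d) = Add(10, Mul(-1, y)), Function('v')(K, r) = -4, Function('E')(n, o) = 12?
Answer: -143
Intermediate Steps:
X = -160 (X = Mul(Mul(8, 4), -5) = Mul(32, -5) = -160)
Function('q')(G) = -160
Function('l')(S, x) = Mul(x, Add(-16, Mul(-1, x))) (Function('l')(S, x) = Mul(x, Add(Add(-4, Mul(-1, x)), -12)) = Mul(x, Add(-16, Mul(-1, x))))
Add(Function('q')(Function('E')(20, -21)), Mul(-1, Function('l')(114, Function('P')(27, 6)))) = Add(-160, Mul(-1, Mul(-1, Add(10, Mul(-1, 27)), Add(16, Add(10, Mul(-1, 27)))))) = Add(-160, Mul(-1, Mul(-1, Add(10, -27), Add(16, Add(10, -27))))) = Add(-160, Mul(-1, Mul(-1, -17, Add(16, -17)))) = Add(-160, Mul(-1, Mul(-1, -17, -1))) = Add(-160, Mul(-1, -17)) = Add(-160, 17) = -143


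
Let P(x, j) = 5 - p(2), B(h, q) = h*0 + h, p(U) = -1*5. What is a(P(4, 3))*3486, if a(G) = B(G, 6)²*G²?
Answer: 34860000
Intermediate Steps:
p(U) = -5
B(h, q) = h (B(h, q) = 0 + h = h)
P(x, j) = 10 (P(x, j) = 5 - 1*(-5) = 5 + 5 = 10)
a(G) = G⁴ (a(G) = G²*G² = G⁴)
a(P(4, 3))*3486 = 10⁴*3486 = 10000*3486 = 34860000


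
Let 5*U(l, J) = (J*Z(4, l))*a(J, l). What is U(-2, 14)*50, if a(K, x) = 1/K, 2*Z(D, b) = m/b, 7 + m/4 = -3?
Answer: 100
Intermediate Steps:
m = -40 (m = -28 + 4*(-3) = -28 - 12 = -40)
Z(D, b) = -20/b (Z(D, b) = (-40/b)/2 = -20/b)
U(l, J) = -4/l (U(l, J) = ((J*(-20/l))/J)/5 = ((-20*J/l)/J)/5 = (-20/l)/5 = -4/l)
U(-2, 14)*50 = -4/(-2)*50 = -4*(-1/2)*50 = 2*50 = 100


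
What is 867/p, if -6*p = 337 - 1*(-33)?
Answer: -2601/185 ≈ -14.059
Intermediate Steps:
p = -185/3 (p = -(337 - 1*(-33))/6 = -(337 + 33)/6 = -⅙*370 = -185/3 ≈ -61.667)
867/p = 867/(-185/3) = 867*(-3/185) = -2601/185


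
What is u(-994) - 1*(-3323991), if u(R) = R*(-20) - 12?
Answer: 3343859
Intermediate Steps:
u(R) = -12 - 20*R (u(R) = -20*R - 12 = -12 - 20*R)
u(-994) - 1*(-3323991) = (-12 - 20*(-994)) - 1*(-3323991) = (-12 + 19880) + 3323991 = 19868 + 3323991 = 3343859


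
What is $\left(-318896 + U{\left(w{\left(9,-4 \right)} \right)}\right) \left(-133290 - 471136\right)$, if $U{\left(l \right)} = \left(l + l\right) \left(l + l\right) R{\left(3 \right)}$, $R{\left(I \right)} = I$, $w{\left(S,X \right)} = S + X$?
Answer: $192567705896$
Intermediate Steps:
$U{\left(l \right)} = 12 l^{2}$ ($U{\left(l \right)} = \left(l + l\right) \left(l + l\right) 3 = 2 l 2 l 3 = 4 l^{2} \cdot 3 = 12 l^{2}$)
$\left(-318896 + U{\left(w{\left(9,-4 \right)} \right)}\right) \left(-133290 - 471136\right) = \left(-318896 + 12 \left(9 - 4\right)^{2}\right) \left(-133290 - 471136\right) = \left(-318896 + 12 \cdot 5^{2}\right) \left(-604426\right) = \left(-318896 + 12 \cdot 25\right) \left(-604426\right) = \left(-318896 + 300\right) \left(-604426\right) = \left(-318596\right) \left(-604426\right) = 192567705896$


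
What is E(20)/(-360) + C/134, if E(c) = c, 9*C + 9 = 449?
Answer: 373/1206 ≈ 0.30929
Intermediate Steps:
C = 440/9 (C = -1 + (⅑)*449 = -1 + 449/9 = 440/9 ≈ 48.889)
E(20)/(-360) + C/134 = 20/(-360) + (440/9)/134 = 20*(-1/360) + (440/9)*(1/134) = -1/18 + 220/603 = 373/1206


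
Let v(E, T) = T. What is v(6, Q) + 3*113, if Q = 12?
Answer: 351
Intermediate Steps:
v(6, Q) + 3*113 = 12 + 3*113 = 12 + 339 = 351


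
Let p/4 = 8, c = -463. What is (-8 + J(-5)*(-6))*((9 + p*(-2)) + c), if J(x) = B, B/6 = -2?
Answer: -33152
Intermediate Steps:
B = -12 (B = 6*(-2) = -12)
p = 32 (p = 4*8 = 32)
J(x) = -12
(-8 + J(-5)*(-6))*((9 + p*(-2)) + c) = (-8 - 12*(-6))*((9 + 32*(-2)) - 463) = (-8 + 72)*((9 - 64) - 463) = 64*(-55 - 463) = 64*(-518) = -33152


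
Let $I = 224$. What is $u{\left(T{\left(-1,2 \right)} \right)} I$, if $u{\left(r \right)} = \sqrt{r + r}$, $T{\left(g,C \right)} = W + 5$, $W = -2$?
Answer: $224 \sqrt{6} \approx 548.69$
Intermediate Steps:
$T{\left(g,C \right)} = 3$ ($T{\left(g,C \right)} = -2 + 5 = 3$)
$u{\left(r \right)} = \sqrt{2} \sqrt{r}$ ($u{\left(r \right)} = \sqrt{2 r} = \sqrt{2} \sqrt{r}$)
$u{\left(T{\left(-1,2 \right)} \right)} I = \sqrt{2} \sqrt{3} \cdot 224 = \sqrt{6} \cdot 224 = 224 \sqrt{6}$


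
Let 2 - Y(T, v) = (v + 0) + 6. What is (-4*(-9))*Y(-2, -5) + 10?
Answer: 46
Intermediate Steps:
Y(T, v) = -4 - v (Y(T, v) = 2 - ((v + 0) + 6) = 2 - (v + 6) = 2 - (6 + v) = 2 + (-6 - v) = -4 - v)
(-4*(-9))*Y(-2, -5) + 10 = (-4*(-9))*(-4 - 1*(-5)) + 10 = 36*(-4 + 5) + 10 = 36*1 + 10 = 36 + 10 = 46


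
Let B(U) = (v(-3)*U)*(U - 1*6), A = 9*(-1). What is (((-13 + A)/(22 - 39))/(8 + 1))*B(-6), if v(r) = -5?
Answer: -880/17 ≈ -51.765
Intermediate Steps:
A = -9
B(U) = -5*U*(-6 + U) (B(U) = (-5*U)*(U - 1*6) = (-5*U)*(U - 6) = (-5*U)*(-6 + U) = -5*U*(-6 + U))
(((-13 + A)/(22 - 39))/(8 + 1))*B(-6) = (((-13 - 9)/(22 - 39))/(8 + 1))*(5*(-6)*(6 - 1*(-6))) = ((-22/(-17))/9)*(5*(-6)*(6 + 6)) = ((-22*(-1/17))/9)*(5*(-6)*12) = ((⅑)*(22/17))*(-360) = (22/153)*(-360) = -880/17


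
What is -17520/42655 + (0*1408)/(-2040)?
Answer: -3504/8531 ≈ -0.41074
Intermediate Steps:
-17520/42655 + (0*1408)/(-2040) = -17520*1/42655 + 0*(-1/2040) = -3504/8531 + 0 = -3504/8531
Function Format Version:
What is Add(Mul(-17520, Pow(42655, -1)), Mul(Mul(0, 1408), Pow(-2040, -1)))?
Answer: Rational(-3504, 8531) ≈ -0.41074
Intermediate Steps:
Add(Mul(-17520, Pow(42655, -1)), Mul(Mul(0, 1408), Pow(-2040, -1))) = Add(Mul(-17520, Rational(1, 42655)), Mul(0, Rational(-1, 2040))) = Add(Rational(-3504, 8531), 0) = Rational(-3504, 8531)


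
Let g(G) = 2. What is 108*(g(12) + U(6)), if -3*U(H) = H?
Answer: 0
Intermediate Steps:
U(H) = -H/3
108*(g(12) + U(6)) = 108*(2 - ⅓*6) = 108*(2 - 2) = 108*0 = 0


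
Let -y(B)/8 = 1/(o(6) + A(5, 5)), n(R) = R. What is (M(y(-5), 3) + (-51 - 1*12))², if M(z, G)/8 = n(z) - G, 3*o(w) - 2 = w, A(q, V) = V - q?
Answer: 12321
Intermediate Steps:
o(w) = ⅔ + w/3
y(B) = -3 (y(B) = -8/((⅔ + (⅓)*6) + (5 - 1*5)) = -8/((⅔ + 2) + (5 - 5)) = -8/(8/3 + 0) = -8/8/3 = -8*3/8 = -3)
M(z, G) = -8*G + 8*z (M(z, G) = 8*(z - G) = -8*G + 8*z)
(M(y(-5), 3) + (-51 - 1*12))² = ((-8*3 + 8*(-3)) + (-51 - 1*12))² = ((-24 - 24) + (-51 - 12))² = (-48 - 63)² = (-111)² = 12321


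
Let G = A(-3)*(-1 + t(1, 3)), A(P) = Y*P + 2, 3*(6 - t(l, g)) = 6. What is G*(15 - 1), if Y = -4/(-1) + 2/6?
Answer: -462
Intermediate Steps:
Y = 13/3 (Y = -4*(-1) + 2*(⅙) = 4 + ⅓ = 13/3 ≈ 4.3333)
t(l, g) = 4 (t(l, g) = 6 - ⅓*6 = 6 - 2 = 4)
A(P) = 2 + 13*P/3 (A(P) = 13*P/3 + 2 = 2 + 13*P/3)
G = -33 (G = (2 + (13/3)*(-3))*(-1 + 4) = (2 - 13)*3 = -11*3 = -33)
G*(15 - 1) = -33*(15 - 1) = -33*14 = -462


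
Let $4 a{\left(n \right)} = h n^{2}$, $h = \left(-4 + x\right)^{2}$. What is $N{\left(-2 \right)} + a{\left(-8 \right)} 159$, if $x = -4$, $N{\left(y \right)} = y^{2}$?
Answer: $162820$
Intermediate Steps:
$h = 64$ ($h = \left(-4 - 4\right)^{2} = \left(-8\right)^{2} = 64$)
$a{\left(n \right)} = 16 n^{2}$ ($a{\left(n \right)} = \frac{64 n^{2}}{4} = 16 n^{2}$)
$N{\left(-2 \right)} + a{\left(-8 \right)} 159 = \left(-2\right)^{2} + 16 \left(-8\right)^{2} \cdot 159 = 4 + 16 \cdot 64 \cdot 159 = 4 + 1024 \cdot 159 = 4 + 162816 = 162820$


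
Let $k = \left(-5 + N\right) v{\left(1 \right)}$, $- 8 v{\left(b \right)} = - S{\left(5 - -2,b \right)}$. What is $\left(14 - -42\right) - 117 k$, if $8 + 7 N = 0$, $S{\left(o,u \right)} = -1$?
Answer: $- \frac{1895}{56} \approx -33.839$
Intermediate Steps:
$N = - \frac{8}{7}$ ($N = - \frac{8}{7} + \frac{1}{7} \cdot 0 = - \frac{8}{7} + 0 = - \frac{8}{7} \approx -1.1429$)
$v{\left(b \right)} = - \frac{1}{8}$ ($v{\left(b \right)} = - \frac{\left(-1\right) \left(-1\right)}{8} = \left(- \frac{1}{8}\right) 1 = - \frac{1}{8}$)
$k = \frac{43}{56}$ ($k = \left(-5 - \frac{8}{7}\right) \left(- \frac{1}{8}\right) = \left(- \frac{43}{7}\right) \left(- \frac{1}{8}\right) = \frac{43}{56} \approx 0.76786$)
$\left(14 - -42\right) - 117 k = \left(14 - -42\right) - \frac{5031}{56} = \left(14 + 42\right) - \frac{5031}{56} = 56 - \frac{5031}{56} = - \frac{1895}{56}$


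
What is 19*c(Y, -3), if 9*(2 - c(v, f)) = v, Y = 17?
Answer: 19/9 ≈ 2.1111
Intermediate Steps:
c(v, f) = 2 - v/9
19*c(Y, -3) = 19*(2 - ⅑*17) = 19*(2 - 17/9) = 19*(⅑) = 19/9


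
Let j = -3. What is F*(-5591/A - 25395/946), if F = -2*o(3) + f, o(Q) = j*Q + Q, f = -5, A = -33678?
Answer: -1487436517/7964847 ≈ -186.75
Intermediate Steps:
o(Q) = -2*Q (o(Q) = -3*Q + Q = -2*Q)
F = 7 (F = -(-4)*3 - 5 = -2*(-6) - 5 = 12 - 5 = 7)
F*(-5591/A - 25395/946) = 7*(-5591/(-33678) - 25395/946) = 7*(-5591*(-1/33678) - 25395*1/946) = 7*(5591/33678 - 25395/946) = 7*(-212490931/7964847) = -1487436517/7964847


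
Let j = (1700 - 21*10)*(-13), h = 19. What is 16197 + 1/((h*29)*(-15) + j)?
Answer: 447604094/27635 ≈ 16197.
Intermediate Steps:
j = -19370 (j = (1700 - 210)*(-13) = 1490*(-13) = -19370)
16197 + 1/((h*29)*(-15) + j) = 16197 + 1/((19*29)*(-15) - 19370) = 16197 + 1/(551*(-15) - 19370) = 16197 + 1/(-8265 - 19370) = 16197 + 1/(-27635) = 16197 - 1/27635 = 447604094/27635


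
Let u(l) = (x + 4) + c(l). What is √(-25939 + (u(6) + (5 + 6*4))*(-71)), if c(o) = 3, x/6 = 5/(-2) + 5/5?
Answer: 4*I*√1741 ≈ 166.9*I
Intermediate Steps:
x = -9 (x = 6*(5/(-2) + 5/5) = 6*(5*(-½) + 5*(⅕)) = 6*(-5/2 + 1) = 6*(-3/2) = -9)
u(l) = -2 (u(l) = (-9 + 4) + 3 = -5 + 3 = -2)
√(-25939 + (u(6) + (5 + 6*4))*(-71)) = √(-25939 + (-2 + (5 + 6*4))*(-71)) = √(-25939 + (-2 + (5 + 24))*(-71)) = √(-25939 + (-2 + 29)*(-71)) = √(-25939 + 27*(-71)) = √(-25939 - 1917) = √(-27856) = 4*I*√1741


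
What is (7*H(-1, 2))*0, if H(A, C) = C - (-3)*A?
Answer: 0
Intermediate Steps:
H(A, C) = C + 3*A
(7*H(-1, 2))*0 = (7*(2 + 3*(-1)))*0 = (7*(2 - 3))*0 = (7*(-1))*0 = -7*0 = 0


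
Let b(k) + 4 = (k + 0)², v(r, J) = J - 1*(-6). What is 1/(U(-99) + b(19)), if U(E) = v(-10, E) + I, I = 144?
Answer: 1/408 ≈ 0.0024510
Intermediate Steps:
v(r, J) = 6 + J (v(r, J) = J + 6 = 6 + J)
U(E) = 150 + E (U(E) = (6 + E) + 144 = 150 + E)
b(k) = -4 + k² (b(k) = -4 + (k + 0)² = -4 + k²)
1/(U(-99) + b(19)) = 1/((150 - 99) + (-4 + 19²)) = 1/(51 + (-4 + 361)) = 1/(51 + 357) = 1/408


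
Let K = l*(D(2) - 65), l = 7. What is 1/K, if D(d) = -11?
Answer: -1/532 ≈ -0.0018797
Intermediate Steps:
K = -532 (K = 7*(-11 - 65) = 7*(-76) = -532)
1/K = 1/(-532) = -1/532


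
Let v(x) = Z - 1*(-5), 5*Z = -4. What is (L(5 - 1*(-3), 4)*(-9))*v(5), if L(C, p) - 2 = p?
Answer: -1134/5 ≈ -226.80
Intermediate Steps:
Z = -⅘ (Z = (⅕)*(-4) = -⅘ ≈ -0.80000)
v(x) = 21/5 (v(x) = -⅘ - 1*(-5) = -⅘ + 5 = 21/5)
L(C, p) = 2 + p
(L(5 - 1*(-3), 4)*(-9))*v(5) = ((2 + 4)*(-9))*(21/5) = (6*(-9))*(21/5) = -54*21/5 = -1134/5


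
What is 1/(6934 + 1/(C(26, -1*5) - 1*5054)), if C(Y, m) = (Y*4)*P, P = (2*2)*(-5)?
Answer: 7134/49467155 ≈ 0.00014422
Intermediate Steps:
P = -20 (P = 4*(-5) = -20)
C(Y, m) = -80*Y (C(Y, m) = (Y*4)*(-20) = (4*Y)*(-20) = -80*Y)
1/(6934 + 1/(C(26, -1*5) - 1*5054)) = 1/(6934 + 1/(-80*26 - 1*5054)) = 1/(6934 + 1/(-2080 - 5054)) = 1/(6934 + 1/(-7134)) = 1/(6934 - 1/7134) = 1/(49467155/7134) = 7134/49467155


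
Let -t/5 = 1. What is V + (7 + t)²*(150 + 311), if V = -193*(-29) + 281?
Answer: 7722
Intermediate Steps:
t = -5 (t = -5*1 = -5)
V = 5878 (V = 5597 + 281 = 5878)
V + (7 + t)²*(150 + 311) = 5878 + (7 - 5)²*(150 + 311) = 5878 + 2²*461 = 5878 + 4*461 = 5878 + 1844 = 7722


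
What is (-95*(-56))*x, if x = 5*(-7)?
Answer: -186200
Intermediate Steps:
x = -35
(-95*(-56))*x = -95*(-56)*(-35) = 5320*(-35) = -186200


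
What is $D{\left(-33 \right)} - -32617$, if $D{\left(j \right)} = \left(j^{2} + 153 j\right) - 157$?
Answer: $28500$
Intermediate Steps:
$D{\left(j \right)} = -157 + j^{2} + 153 j$
$D{\left(-33 \right)} - -32617 = \left(-157 + \left(-33\right)^{2} + 153 \left(-33\right)\right) - -32617 = \left(-157 + 1089 - 5049\right) + 32617 = -4117 + 32617 = 28500$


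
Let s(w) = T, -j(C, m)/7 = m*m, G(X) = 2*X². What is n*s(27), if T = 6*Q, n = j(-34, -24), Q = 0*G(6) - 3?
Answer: 72576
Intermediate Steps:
Q = -3 (Q = 0*(2*6²) - 3 = 0*(2*36) - 3 = 0*72 - 3 = 0 - 3 = -3)
j(C, m) = -7*m² (j(C, m) = -7*m*m = -7*m²)
n = -4032 (n = -7*(-24)² = -7*576 = -4032)
T = -18 (T = 6*(-3) = -18)
s(w) = -18
n*s(27) = -4032*(-18) = 72576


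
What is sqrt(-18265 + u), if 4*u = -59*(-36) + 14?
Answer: I*sqrt(70922)/2 ≈ 133.16*I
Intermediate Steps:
u = 1069/2 (u = (-59*(-36) + 14)/4 = (2124 + 14)/4 = (1/4)*2138 = 1069/2 ≈ 534.50)
sqrt(-18265 + u) = sqrt(-18265 + 1069/2) = sqrt(-35461/2) = I*sqrt(70922)/2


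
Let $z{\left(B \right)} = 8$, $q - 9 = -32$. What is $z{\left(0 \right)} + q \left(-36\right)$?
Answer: $836$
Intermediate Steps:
$q = -23$ ($q = 9 - 32 = -23$)
$z{\left(0 \right)} + q \left(-36\right) = 8 - -828 = 8 + 828 = 836$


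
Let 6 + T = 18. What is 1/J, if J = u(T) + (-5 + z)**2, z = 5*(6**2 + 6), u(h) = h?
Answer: 1/42037 ≈ 2.3789e-5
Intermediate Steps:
T = 12 (T = -6 + 18 = 12)
z = 210 (z = 5*(36 + 6) = 5*42 = 210)
J = 42037 (J = 12 + (-5 + 210)**2 = 12 + 205**2 = 12 + 42025 = 42037)
1/J = 1/42037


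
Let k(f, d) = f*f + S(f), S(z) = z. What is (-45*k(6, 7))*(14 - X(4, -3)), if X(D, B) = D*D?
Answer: 3780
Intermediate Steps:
X(D, B) = D²
k(f, d) = f + f² (k(f, d) = f*f + f = f² + f = f + f²)
(-45*k(6, 7))*(14 - X(4, -3)) = (-270*(1 + 6))*(14 - 1*4²) = (-270*7)*(14 - 1*16) = (-45*42)*(14 - 16) = -1890*(-2) = 3780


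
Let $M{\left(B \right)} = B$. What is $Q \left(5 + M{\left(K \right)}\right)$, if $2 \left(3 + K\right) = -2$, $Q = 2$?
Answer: $2$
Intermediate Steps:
$K = -4$ ($K = -3 + \frac{1}{2} \left(-2\right) = -3 - 1 = -4$)
$Q \left(5 + M{\left(K \right)}\right) = 2 \left(5 - 4\right) = 2 \cdot 1 = 2$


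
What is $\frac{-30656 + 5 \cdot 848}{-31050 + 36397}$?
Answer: $- \frac{26416}{5347} \approx -4.9403$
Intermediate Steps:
$\frac{-30656 + 5 \cdot 848}{-31050 + 36397} = \frac{-30656 + 4240}{5347} = \left(-26416\right) \frac{1}{5347} = - \frac{26416}{5347}$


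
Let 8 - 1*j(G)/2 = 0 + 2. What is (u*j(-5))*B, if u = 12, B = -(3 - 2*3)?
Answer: 432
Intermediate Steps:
j(G) = 12 (j(G) = 16 - 2*(0 + 2) = 16 - 2*2 = 16 - 4 = 12)
B = 3 (B = -(3 - 6) = -1*(-3) = 3)
(u*j(-5))*B = (12*12)*3 = 144*3 = 432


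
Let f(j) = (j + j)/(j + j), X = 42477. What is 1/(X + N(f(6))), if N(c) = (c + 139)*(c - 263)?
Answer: 1/5797 ≈ 0.00017250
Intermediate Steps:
f(j) = 1 (f(j) = (2*j)/((2*j)) = (2*j)*(1/(2*j)) = 1)
N(c) = (-263 + c)*(139 + c) (N(c) = (139 + c)*(-263 + c) = (-263 + c)*(139 + c))
1/(X + N(f(6))) = 1/(42477 + (-36557 + 1**2 - 124*1)) = 1/(42477 + (-36557 + 1 - 124)) = 1/(42477 - 36680) = 1/5797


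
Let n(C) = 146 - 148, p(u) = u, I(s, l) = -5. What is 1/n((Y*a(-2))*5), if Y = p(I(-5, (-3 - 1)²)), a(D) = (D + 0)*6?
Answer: -½ ≈ -0.50000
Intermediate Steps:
a(D) = 6*D (a(D) = D*6 = 6*D)
Y = -5
n(C) = -2
1/n((Y*a(-2))*5) = 1/(-2) = -½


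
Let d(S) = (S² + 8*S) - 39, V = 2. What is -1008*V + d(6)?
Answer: -1971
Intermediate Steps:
d(S) = -39 + S² + 8*S
-1008*V + d(6) = -1008*2 + (-39 + 6² + 8*6) = -2016 + (-39 + 36 + 48) = -2016 + 45 = -1971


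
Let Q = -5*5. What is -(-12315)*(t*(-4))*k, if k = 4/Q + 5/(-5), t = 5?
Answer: 285708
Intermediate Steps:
Q = -25
k = -29/25 (k = 4/(-25) + 5/(-5) = 4*(-1/25) + 5*(-⅕) = -4/25 - 1 = -29/25 ≈ -1.1600)
-(-12315)*(t*(-4))*k = -(-12315)*(5*(-4))*(-29/25) = -(-12315)*(-20*(-29/25)) = -(-12315)*116/5 = -12315*(-116/5) = 285708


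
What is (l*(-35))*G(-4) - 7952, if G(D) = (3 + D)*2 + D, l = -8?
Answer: -9632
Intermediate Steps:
G(D) = 6 + 3*D (G(D) = (6 + 2*D) + D = 6 + 3*D)
(l*(-35))*G(-4) - 7952 = (-8*(-35))*(6 + 3*(-4)) - 7952 = 280*(6 - 12) - 7952 = 280*(-6) - 7952 = -1680 - 7952 = -9632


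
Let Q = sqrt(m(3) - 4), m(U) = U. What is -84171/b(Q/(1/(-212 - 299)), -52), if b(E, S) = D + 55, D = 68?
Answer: -28057/41 ≈ -684.32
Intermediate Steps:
Q = I (Q = sqrt(3 - 4) = sqrt(-1) = I ≈ 1.0*I)
b(E, S) = 123 (b(E, S) = 68 + 55 = 123)
-84171/b(Q/(1/(-212 - 299)), -52) = -84171/123 = -84171*1/123 = -28057/41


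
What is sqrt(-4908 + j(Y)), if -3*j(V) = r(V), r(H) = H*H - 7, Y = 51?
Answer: I*sqrt(51954)/3 ≈ 75.978*I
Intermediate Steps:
r(H) = -7 + H**2 (r(H) = H**2 - 7 = -7 + H**2)
j(V) = 7/3 - V**2/3 (j(V) = -(-7 + V**2)/3 = 7/3 - V**2/3)
sqrt(-4908 + j(Y)) = sqrt(-4908 + (7/3 - 1/3*51**2)) = sqrt(-4908 + (7/3 - 1/3*2601)) = sqrt(-4908 + (7/3 - 867)) = sqrt(-4908 - 2594/3) = sqrt(-17318/3) = I*sqrt(51954)/3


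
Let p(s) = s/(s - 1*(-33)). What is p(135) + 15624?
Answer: 874989/56 ≈ 15625.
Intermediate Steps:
p(s) = s/(33 + s) (p(s) = s/(s + 33) = s/(33 + s))
p(135) + 15624 = 135/(33 + 135) + 15624 = 135/168 + 15624 = 135*(1/168) + 15624 = 45/56 + 15624 = 874989/56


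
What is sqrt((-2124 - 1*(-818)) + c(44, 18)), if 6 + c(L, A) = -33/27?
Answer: I*sqrt(11819)/3 ≈ 36.238*I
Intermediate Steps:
c(L, A) = -65/9 (c(L, A) = -6 - 33/27 = -6 - 33*1/27 = -6 - 11/9 = -65/9)
sqrt((-2124 - 1*(-818)) + c(44, 18)) = sqrt((-2124 - 1*(-818)) - 65/9) = sqrt((-2124 + 818) - 65/9) = sqrt(-1306 - 65/9) = sqrt(-11819/9) = I*sqrt(11819)/3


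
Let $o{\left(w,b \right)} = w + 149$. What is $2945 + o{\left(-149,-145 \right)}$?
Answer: $2945$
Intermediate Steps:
$o{\left(w,b \right)} = 149 + w$
$2945 + o{\left(-149,-145 \right)} = 2945 + \left(149 - 149\right) = 2945 + 0 = 2945$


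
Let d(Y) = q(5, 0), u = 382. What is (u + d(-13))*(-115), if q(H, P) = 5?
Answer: -44505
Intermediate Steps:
d(Y) = 5
(u + d(-13))*(-115) = (382 + 5)*(-115) = 387*(-115) = -44505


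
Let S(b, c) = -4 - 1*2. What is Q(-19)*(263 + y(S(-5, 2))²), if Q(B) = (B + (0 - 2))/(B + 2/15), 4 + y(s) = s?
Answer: 114345/283 ≈ 404.05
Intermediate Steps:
S(b, c) = -6 (S(b, c) = -4 - 2 = -6)
y(s) = -4 + s
Q(B) = (-2 + B)/(2/15 + B) (Q(B) = (B - 2)/(B + 2*(1/15)) = (-2 + B)/(B + 2/15) = (-2 + B)/(2/15 + B))
Q(-19)*(263 + y(S(-5, 2))²) = (15*(-2 - 19)/(2 + 15*(-19)))*(263 + (-4 - 6)²) = (15*(-21)/(2 - 285))*(263 + (-10)²) = (15*(-21)/(-283))*(263 + 100) = (15*(-1/283)*(-21))*363 = (315/283)*363 = 114345/283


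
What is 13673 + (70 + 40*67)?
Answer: 16423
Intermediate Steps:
13673 + (70 + 40*67) = 13673 + (70 + 2680) = 13673 + 2750 = 16423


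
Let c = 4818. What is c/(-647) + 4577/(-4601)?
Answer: -25128937/2976847 ≈ -8.4415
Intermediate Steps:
c/(-647) + 4577/(-4601) = 4818/(-647) + 4577/(-4601) = 4818*(-1/647) + 4577*(-1/4601) = -4818/647 - 4577/4601 = -25128937/2976847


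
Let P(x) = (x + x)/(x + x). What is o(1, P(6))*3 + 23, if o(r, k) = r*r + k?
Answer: 29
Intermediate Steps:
P(x) = 1 (P(x) = (2*x)/((2*x)) = (2*x)*(1/(2*x)) = 1)
o(r, k) = k + r**2 (o(r, k) = r**2 + k = k + r**2)
o(1, P(6))*3 + 23 = (1 + 1**2)*3 + 23 = (1 + 1)*3 + 23 = 2*3 + 23 = 6 + 23 = 29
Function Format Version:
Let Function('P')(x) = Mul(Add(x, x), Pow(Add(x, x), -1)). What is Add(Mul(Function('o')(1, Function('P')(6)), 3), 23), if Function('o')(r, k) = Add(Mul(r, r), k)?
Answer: 29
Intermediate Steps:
Function('P')(x) = 1 (Function('P')(x) = Mul(Mul(2, x), Pow(Mul(2, x), -1)) = Mul(Mul(2, x), Mul(Rational(1, 2), Pow(x, -1))) = 1)
Function('o')(r, k) = Add(k, Pow(r, 2)) (Function('o')(r, k) = Add(Pow(r, 2), k) = Add(k, Pow(r, 2)))
Add(Mul(Function('o')(1, Function('P')(6)), 3), 23) = Add(Mul(Add(1, Pow(1, 2)), 3), 23) = Add(Mul(Add(1, 1), 3), 23) = Add(Mul(2, 3), 23) = Add(6, 23) = 29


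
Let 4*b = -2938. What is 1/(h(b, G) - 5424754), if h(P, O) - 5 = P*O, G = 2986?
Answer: -1/7617966 ≈ -1.3127e-7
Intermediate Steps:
b = -1469/2 (b = (1/4)*(-2938) = -1469/2 ≈ -734.50)
h(P, O) = 5 + O*P (h(P, O) = 5 + P*O = 5 + O*P)
1/(h(b, G) - 5424754) = 1/((5 + 2986*(-1469/2)) - 5424754) = 1/((5 - 2193217) - 5424754) = 1/(-2193212 - 5424754) = 1/(-7617966) = -1/7617966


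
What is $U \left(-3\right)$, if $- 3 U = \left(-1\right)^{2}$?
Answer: $1$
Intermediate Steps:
$U = - \frac{1}{3}$ ($U = - \frac{\left(-1\right)^{2}}{3} = \left(- \frac{1}{3}\right) 1 = - \frac{1}{3} \approx -0.33333$)
$U \left(-3\right) = \left(- \frac{1}{3}\right) \left(-3\right) = 1$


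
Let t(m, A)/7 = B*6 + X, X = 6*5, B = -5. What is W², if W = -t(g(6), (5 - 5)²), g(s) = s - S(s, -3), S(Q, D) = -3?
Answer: 0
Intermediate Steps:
X = 30
g(s) = 3 + s (g(s) = s - 1*(-3) = s + 3 = 3 + s)
t(m, A) = 0 (t(m, A) = 7*(-5*6 + 30) = 7*(-30 + 30) = 7*0 = 0)
W = 0 (W = -1*0 = 0)
W² = 0² = 0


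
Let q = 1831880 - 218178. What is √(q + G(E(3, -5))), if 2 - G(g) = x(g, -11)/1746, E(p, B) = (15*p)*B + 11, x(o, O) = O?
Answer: 7*√11155107670/582 ≈ 1270.3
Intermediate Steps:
E(p, B) = 11 + 15*B*p (E(p, B) = 15*B*p + 11 = 11 + 15*B*p)
q = 1613702
G(g) = 3503/1746 (G(g) = 2 - (-11)/1746 = 2 - 1*(-11/1746) = 2 + 11/1746 = 3503/1746)
√(q + G(E(3, -5))) = √(1613702 + 3503/1746) = √(2817527195/1746) = 7*√11155107670/582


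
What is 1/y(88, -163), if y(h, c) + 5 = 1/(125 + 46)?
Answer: -171/854 ≈ -0.20023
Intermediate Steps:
y(h, c) = -854/171 (y(h, c) = -5 + 1/(125 + 46) = -5 + 1/171 = -854/171)
1/y(88, -163) = 1/(-854/171) = -171/854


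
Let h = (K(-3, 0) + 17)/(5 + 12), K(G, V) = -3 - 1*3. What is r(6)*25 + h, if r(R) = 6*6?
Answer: 15311/17 ≈ 900.65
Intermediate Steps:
K(G, V) = -6 (K(G, V) = -3 - 3 = -6)
h = 11/17 (h = (-6 + 17)/(5 + 12) = 11/17 ≈ 0.64706)
r(R) = 36
r(6)*25 + h = 36*25 + 11/17 = 900 + 11/17 = 15311/17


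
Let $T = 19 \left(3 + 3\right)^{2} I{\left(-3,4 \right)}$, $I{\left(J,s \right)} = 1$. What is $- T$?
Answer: $-684$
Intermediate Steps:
$T = 684$ ($T = 19 \left(3 + 3\right)^{2} \cdot 1 = 19 \cdot 6^{2} \cdot 1 = 19 \cdot 36 \cdot 1 = 684 \cdot 1 = 684$)
$- T = \left(-1\right) 684 = -684$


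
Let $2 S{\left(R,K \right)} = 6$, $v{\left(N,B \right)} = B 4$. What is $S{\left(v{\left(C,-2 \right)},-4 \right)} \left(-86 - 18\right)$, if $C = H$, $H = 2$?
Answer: $-312$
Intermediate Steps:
$C = 2$
$v{\left(N,B \right)} = 4 B$
$S{\left(R,K \right)} = 3$ ($S{\left(R,K \right)} = \frac{1}{2} \cdot 6 = 3$)
$S{\left(v{\left(C,-2 \right)},-4 \right)} \left(-86 - 18\right) = 3 \left(-86 - 18\right) = 3 \left(-104\right) = -312$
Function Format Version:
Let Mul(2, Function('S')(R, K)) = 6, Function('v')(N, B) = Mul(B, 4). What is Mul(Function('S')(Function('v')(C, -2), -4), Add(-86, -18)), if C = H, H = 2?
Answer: -312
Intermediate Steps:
C = 2
Function('v')(N, B) = Mul(4, B)
Function('S')(R, K) = 3 (Function('S')(R, K) = Mul(Rational(1, 2), 6) = 3)
Mul(Function('S')(Function('v')(C, -2), -4), Add(-86, -18)) = Mul(3, Add(-86, -18)) = Mul(3, -104) = -312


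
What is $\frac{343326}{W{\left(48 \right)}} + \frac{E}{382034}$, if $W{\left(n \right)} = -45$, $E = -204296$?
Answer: $- \frac{21861899734}{2865255} \approx -7630.0$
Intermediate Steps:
$\frac{343326}{W{\left(48 \right)}} + \frac{E}{382034} = \frac{343326}{-45} - \frac{204296}{382034} = 343326 \left(- \frac{1}{45}\right) - \frac{102148}{191017} = - \frac{114442}{15} - \frac{102148}{191017} = - \frac{21861899734}{2865255}$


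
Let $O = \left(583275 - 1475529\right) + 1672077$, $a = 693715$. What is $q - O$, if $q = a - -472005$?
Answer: $385897$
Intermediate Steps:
$q = 1165720$ ($q = 693715 - -472005 = 693715 + 472005 = 1165720$)
$O = 779823$ ($O = -892254 + 1672077 = 779823$)
$q - O = 1165720 - 779823 = 385897$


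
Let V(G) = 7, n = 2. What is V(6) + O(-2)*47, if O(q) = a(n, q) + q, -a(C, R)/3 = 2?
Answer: -369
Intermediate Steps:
a(C, R) = -6 (a(C, R) = -3*2 = -6)
O(q) = -6 + q
V(6) + O(-2)*47 = 7 + (-6 - 2)*47 = 7 - 8*47 = 7 - 376 = -369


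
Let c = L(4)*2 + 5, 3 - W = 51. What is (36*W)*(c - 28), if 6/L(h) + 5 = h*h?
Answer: 416448/11 ≈ 37859.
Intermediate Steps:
W = -48 (W = 3 - 1*51 = 3 - 51 = -48)
L(h) = 6/(-5 + h²) (L(h) = 6/(-5 + h*h) = 6/(-5 + h²))
c = 67/11 (c = (6/(-5 + 4²))*2 + 5 = (6/(-5 + 16))*2 + 5 = (6/11)*2 + 5 = 12/11 + 5 = 67/11 ≈ 6.0909)
(36*W)*(c - 28) = (36*(-48))*(67/11 - 28) = -1728*(-241/11) = 416448/11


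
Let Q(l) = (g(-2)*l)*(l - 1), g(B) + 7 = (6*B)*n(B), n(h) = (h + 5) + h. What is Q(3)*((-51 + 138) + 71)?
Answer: -18012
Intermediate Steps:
n(h) = 5 + 2*h (n(h) = (5 + h) + h = 5 + 2*h)
g(B) = -7 + 6*B*(5 + 2*B) (g(B) = -7 + (6*B)*(5 + 2*B) = -7 + 6*B*(5 + 2*B))
Q(l) = -19*l*(-1 + l) (Q(l) = ((-7 + 6*(-2)*(5 + 2*(-2)))*l)*(l - 1) = ((-7 + 6*(-2)*(5 - 4))*l)*(-1 + l) = ((-7 + 6*(-2)*1)*l)*(-1 + l) = ((-7 - 12)*l)*(-1 + l) = (-19*l)*(-1 + l) = -19*l*(-1 + l))
Q(3)*((-51 + 138) + 71) = (19*3*(1 - 1*3))*((-51 + 138) + 71) = (19*3*(1 - 3))*(87 + 71) = (19*3*(-2))*158 = -114*158 = -18012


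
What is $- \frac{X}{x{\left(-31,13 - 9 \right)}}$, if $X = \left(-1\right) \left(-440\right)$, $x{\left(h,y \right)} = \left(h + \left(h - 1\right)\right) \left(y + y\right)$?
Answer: $\frac{55}{63} \approx 0.87302$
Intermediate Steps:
$x{\left(h,y \right)} = 2 y \left(-1 + 2 h\right)$ ($x{\left(h,y \right)} = \left(h + \left(-1 + h\right)\right) 2 y = \left(-1 + 2 h\right) 2 y = 2 y \left(-1 + 2 h\right)$)
$X = 440$
$- \frac{X}{x{\left(-31,13 - 9 \right)}} = - \frac{440}{2 \left(13 - 9\right) \left(-1 + 2 \left(-31\right)\right)} = - \frac{440}{2 \cdot 4 \left(-1 - 62\right)} = - \frac{440}{2 \cdot 4 \left(-63\right)} = - \frac{440}{-504} = - \frac{440 \left(-1\right)}{504} = \left(-1\right) \left(- \frac{55}{63}\right) = \frac{55}{63}$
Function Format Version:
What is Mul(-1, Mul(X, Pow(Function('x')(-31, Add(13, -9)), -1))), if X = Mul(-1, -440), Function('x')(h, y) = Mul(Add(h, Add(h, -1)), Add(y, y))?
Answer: Rational(55, 63) ≈ 0.87302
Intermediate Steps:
Function('x')(h, y) = Mul(2, y, Add(-1, Mul(2, h))) (Function('x')(h, y) = Mul(Add(h, Add(-1, h)), Mul(2, y)) = Mul(Add(-1, Mul(2, h)), Mul(2, y)) = Mul(2, y, Add(-1, Mul(2, h))))
X = 440
Mul(-1, Mul(X, Pow(Function('x')(-31, Add(13, -9)), -1))) = Mul(-1, Mul(440, Pow(Mul(2, Add(13, -9), Add(-1, Mul(2, -31))), -1))) = Mul(-1, Mul(440, Pow(Mul(2, 4, Add(-1, -62)), -1))) = Mul(-1, Mul(440, Pow(Mul(2, 4, -63), -1))) = Mul(-1, Mul(440, Pow(-504, -1))) = Mul(-1, Mul(440, Rational(-1, 504))) = Mul(-1, Rational(-55, 63)) = Rational(55, 63)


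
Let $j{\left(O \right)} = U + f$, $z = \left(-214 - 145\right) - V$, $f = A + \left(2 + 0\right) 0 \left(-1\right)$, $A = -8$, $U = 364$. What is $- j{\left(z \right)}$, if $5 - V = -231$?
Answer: $-356$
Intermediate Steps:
$V = 236$ ($V = 5 - -231 = 5 + 231 = 236$)
$f = -8$ ($f = -8 + \left(2 + 0\right) 0 \left(-1\right) = -8 + 2 \cdot 0 \left(-1\right) = -8 + 0 \left(-1\right) = -8 + 0 = -8$)
$z = -595$ ($z = \left(-214 - 145\right) - 236 = -359 - 236 = -595$)
$j{\left(O \right)} = 356$ ($j{\left(O \right)} = 364 - 8 = 356$)
$- j{\left(z \right)} = \left(-1\right) 356 = -356$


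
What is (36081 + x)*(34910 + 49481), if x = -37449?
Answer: -115446888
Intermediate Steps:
(36081 + x)*(34910 + 49481) = (36081 - 37449)*(34910 + 49481) = -1368*84391 = -115446888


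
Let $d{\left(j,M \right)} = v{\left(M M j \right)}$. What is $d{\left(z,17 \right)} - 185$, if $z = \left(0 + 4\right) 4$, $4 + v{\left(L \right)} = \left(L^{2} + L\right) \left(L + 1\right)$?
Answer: $98910249811$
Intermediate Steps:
$v{\left(L \right)} = -4 + \left(1 + L\right) \left(L + L^{2}\right)$ ($v{\left(L \right)} = -4 + \left(L^{2} + L\right) \left(L + 1\right) = -4 + \left(L + L^{2}\right) \left(1 + L\right) = -4 + \left(1 + L\right) \left(L + L^{2}\right)$)
$z = 16$ ($z = 4 \cdot 4 = 16$)
$d{\left(j,M \right)} = -4 + j M^{2} + M^{6} j^{3} + 2 M^{4} j^{2}$ ($d{\left(j,M \right)} = -4 + M M j + \left(M M j\right)^{3} + 2 \left(M M j\right)^{2} = -4 + M^{2} j + \left(M^{2} j\right)^{3} + 2 \left(M^{2} j\right)^{2} = -4 + j M^{2} + \left(j M^{2}\right)^{3} + 2 \left(j M^{2}\right)^{2} = -4 + j M^{2} + M^{6} j^{3} + 2 M^{4} j^{2}$)
$d{\left(z,17 \right)} - 185 = \left(-4 + 16 \cdot 17^{2} + 17^{6} \cdot 16^{3} + 2 \cdot 17^{4} \cdot 16^{2}\right) - 185 = \left(-4 + 16 \cdot 289 + 24137569 \cdot 4096 + 2 \cdot 83521 \cdot 256\right) - 185 = \left(-4 + 4624 + 98867482624 + 42762752\right) - 185 = 98910249996 - 185 = 98910249811$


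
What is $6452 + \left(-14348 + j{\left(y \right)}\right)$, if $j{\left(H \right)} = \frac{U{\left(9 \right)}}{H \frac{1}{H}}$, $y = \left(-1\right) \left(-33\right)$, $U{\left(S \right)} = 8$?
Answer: $-7888$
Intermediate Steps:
$y = 33$
$j{\left(H \right)} = 8$ ($j{\left(H \right)} = \frac{8}{H \frac{1}{H}} = \frac{8}{1} = 8 \cdot 1 = 8$)
$6452 + \left(-14348 + j{\left(y \right)}\right) = 6452 + \left(-14348 + 8\right) = 6452 - 14340 = -7888$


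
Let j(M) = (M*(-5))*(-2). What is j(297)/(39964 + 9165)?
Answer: 2970/49129 ≈ 0.060453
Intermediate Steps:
j(M) = 10*M (j(M) = -5*M*(-2) = 10*M)
j(297)/(39964 + 9165) = (10*297)/(39964 + 9165) = 2970/49129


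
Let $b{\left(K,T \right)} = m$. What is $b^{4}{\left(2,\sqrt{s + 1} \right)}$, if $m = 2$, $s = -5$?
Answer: $16$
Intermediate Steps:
$b{\left(K,T \right)} = 2$
$b^{4}{\left(2,\sqrt{s + 1} \right)} = 2^{4} = 16$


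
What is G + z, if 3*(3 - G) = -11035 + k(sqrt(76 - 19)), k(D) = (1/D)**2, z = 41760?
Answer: 7770467/171 ≈ 45441.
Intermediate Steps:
k(D) = D**(-2) (k(D) = (1/D)**2 = D**(-2))
G = 629507/171 (G = 3 - (-11035 + (sqrt(76 - 19))**(-2))/3 = 3 - (-11035 + (sqrt(57))**(-2))/3 = 3 - (-11035 + 1/57)/3 = 3 - 1/3*(-628994/57) = 3 + 628994/171 = 629507/171 ≈ 3681.3)
G + z = 629507/171 + 41760 = 7770467/171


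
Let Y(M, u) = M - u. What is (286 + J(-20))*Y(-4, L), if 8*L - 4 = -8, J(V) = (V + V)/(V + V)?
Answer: -2009/2 ≈ -1004.5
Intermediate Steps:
J(V) = 1 (J(V) = (2*V)/((2*V)) = (2*V)*(1/(2*V)) = 1)
L = -½ (L = ½ + (⅛)*(-8) = ½ - 1 = -½ ≈ -0.50000)
(286 + J(-20))*Y(-4, L) = (286 + 1)*(-4 - 1*(-½)) = 287*(-4 + ½) = 287*(-7/2) = -2009/2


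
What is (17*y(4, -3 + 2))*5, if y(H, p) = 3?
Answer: 255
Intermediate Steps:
(17*y(4, -3 + 2))*5 = (17*3)*5 = 51*5 = 255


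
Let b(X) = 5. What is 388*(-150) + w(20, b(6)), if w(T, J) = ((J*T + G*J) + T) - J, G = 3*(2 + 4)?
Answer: -57995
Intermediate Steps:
G = 18 (G = 3*6 = 18)
w(T, J) = T + 17*J + J*T (w(T, J) = ((J*T + 18*J) + T) - J = ((18*J + J*T) + T) - J = (T + 18*J + J*T) - J = T + 17*J + J*T)
388*(-150) + w(20, b(6)) = 388*(-150) + (20 + 17*5 + 5*20) = -58200 + (20 + 85 + 100) = -58200 + 205 = -57995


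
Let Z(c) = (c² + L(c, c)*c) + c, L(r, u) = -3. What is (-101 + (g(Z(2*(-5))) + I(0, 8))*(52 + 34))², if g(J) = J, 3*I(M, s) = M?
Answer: 104427961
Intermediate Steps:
I(M, s) = M/3
Z(c) = c² - 2*c (Z(c) = (c² - 3*c) + c = c² - 2*c)
(-101 + (g(Z(2*(-5))) + I(0, 8))*(52 + 34))² = (-101 + ((2*(-5))*(-2 + 2*(-5)) + (⅓)*0)*(52 + 34))² = (-101 + (-10*(-2 - 10) + 0)*86)² = (-101 + (-10*(-12) + 0)*86)² = (-101 + (120 + 0)*86)² = (-101 + 120*86)² = (-101 + 10320)² = 10219² = 104427961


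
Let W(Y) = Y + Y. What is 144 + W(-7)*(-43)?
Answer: 746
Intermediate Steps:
W(Y) = 2*Y
144 + W(-7)*(-43) = 144 + (2*(-7))*(-43) = 144 - 14*(-43) = 144 + 602 = 746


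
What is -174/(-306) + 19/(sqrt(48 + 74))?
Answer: 29/51 + 19*sqrt(122)/122 ≈ 2.2888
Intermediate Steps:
-174/(-306) + 19/(sqrt(48 + 74)) = -174*(-1/306) + 19/(sqrt(122)) = 29/51 + 19*(sqrt(122)/122) = 29/51 + 19*sqrt(122)/122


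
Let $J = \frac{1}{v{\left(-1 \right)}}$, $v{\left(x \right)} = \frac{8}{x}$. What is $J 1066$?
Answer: $- \frac{533}{4} \approx -133.25$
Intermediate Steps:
$J = - \frac{1}{8}$ ($J = \frac{1}{8 \frac{1}{-1}} = \frac{1}{8 \left(-1\right)} = \frac{1}{-8} = - \frac{1}{8} \approx -0.125$)
$J 1066 = \left(- \frac{1}{8}\right) 1066 = - \frac{533}{4}$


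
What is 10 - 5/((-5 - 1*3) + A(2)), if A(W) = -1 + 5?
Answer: 45/4 ≈ 11.250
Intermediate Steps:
A(W) = 4
10 - 5/((-5 - 1*3) + A(2)) = 10 - 5/((-5 - 1*3) + 4) = 10 - 5/((-5 - 3) + 4) = 10 - 5/(-8 + 4) = 10 - 5/(-4) = 10 - ¼*(-5) = 10 + 5/4 = 45/4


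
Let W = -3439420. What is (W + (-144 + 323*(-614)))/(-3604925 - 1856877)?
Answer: 1818943/2730901 ≈ 0.66606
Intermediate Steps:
(W + (-144 + 323*(-614)))/(-3604925 - 1856877) = (-3439420 + (-144 + 323*(-614)))/(-3604925 - 1856877) = (-3439420 + (-144 - 198322))/(-5461802) = (-3439420 - 198466)*(-1/5461802) = -3637886*(-1/5461802) = 1818943/2730901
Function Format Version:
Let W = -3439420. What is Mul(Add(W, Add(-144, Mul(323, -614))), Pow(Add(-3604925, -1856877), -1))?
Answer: Rational(1818943, 2730901) ≈ 0.66606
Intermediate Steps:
Mul(Add(W, Add(-144, Mul(323, -614))), Pow(Add(-3604925, -1856877), -1)) = Mul(Add(-3439420, Add(-144, Mul(323, -614))), Pow(Add(-3604925, -1856877), -1)) = Mul(Add(-3439420, Add(-144, -198322)), Pow(-5461802, -1)) = Mul(Add(-3439420, -198466), Rational(-1, 5461802)) = Mul(-3637886, Rational(-1, 5461802)) = Rational(1818943, 2730901)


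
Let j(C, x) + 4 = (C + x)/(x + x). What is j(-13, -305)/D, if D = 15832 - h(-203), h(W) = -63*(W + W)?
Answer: 1061/2972530 ≈ 0.00035693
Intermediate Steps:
h(W) = -126*W
j(C, x) = -4 + (C + x)/(2*x) (j(C, x) = -4 + (C + x)/(x + x) = -4 + (C + x)/((2*x)) = -4 + (C + x)*(1/(2*x)) = -4 + (C + x)/(2*x))
D = -9746 (D = 15832 - (-126)*(-203) = 15832 - 1*25578 = 15832 - 25578 = -9746)
j(-13, -305)/D = ((½)*(-13 - 7*(-305))/(-305))/(-9746) = ((½)*(-1/305)*(-13 + 2135))*(-1/9746) = ((½)*(-1/305)*2122)*(-1/9746) = -1061/305*(-1/9746) = 1061/2972530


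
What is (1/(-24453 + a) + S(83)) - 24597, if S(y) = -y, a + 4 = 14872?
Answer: -236557801/9585 ≈ -24680.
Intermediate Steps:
a = 14868 (a = -4 + 14872 = 14868)
(1/(-24453 + a) + S(83)) - 24597 = (1/(-24453 + 14868) - 1*83) - 24597 = (1/(-9585) - 83) - 24597 = (-1/9585 - 83) - 24597 = -795556/9585 - 24597 = -236557801/9585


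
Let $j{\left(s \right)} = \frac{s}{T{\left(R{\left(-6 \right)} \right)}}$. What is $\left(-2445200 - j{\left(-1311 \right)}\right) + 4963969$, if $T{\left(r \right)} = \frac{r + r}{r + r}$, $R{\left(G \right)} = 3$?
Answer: $2520080$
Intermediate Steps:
$T{\left(r \right)} = 1$ ($T{\left(r \right)} = \frac{2 r}{2 r} = 2 r \frac{1}{2 r} = 1$)
$j{\left(s \right)} = s$ ($j{\left(s \right)} = \frac{s}{1} = s 1 = s$)
$\left(-2445200 - j{\left(-1311 \right)}\right) + 4963969 = \left(-2445200 - -1311\right) + 4963969 = \left(-2445200 + 1311\right) + 4963969 = -2443889 + 4963969 = 2520080$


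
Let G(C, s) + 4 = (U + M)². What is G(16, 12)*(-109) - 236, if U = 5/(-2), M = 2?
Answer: 691/4 ≈ 172.75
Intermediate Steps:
U = -5/2 (U = 5*(-½) = -5/2 ≈ -2.5000)
G(C, s) = -15/4 (G(C, s) = -4 + (-5/2 + 2)² = -4 + (-½)² = -4 + ¼ = -15/4)
G(16, 12)*(-109) - 236 = -15/4*(-109) - 236 = 1635/4 - 236 = 691/4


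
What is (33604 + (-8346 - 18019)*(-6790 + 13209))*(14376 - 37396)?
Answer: 3895060679620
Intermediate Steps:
(33604 + (-8346 - 18019)*(-6790 + 13209))*(14376 - 37396) = (33604 - 26365*6419)*(-23020) = (33604 - 169236935)*(-23020) = -169203331*(-23020) = 3895060679620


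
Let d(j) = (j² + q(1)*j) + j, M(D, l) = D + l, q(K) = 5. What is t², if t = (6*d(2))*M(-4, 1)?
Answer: 82944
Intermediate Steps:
d(j) = j² + 6*j (d(j) = (j² + 5*j) + j = j² + 6*j)
t = -288 (t = (6*(2*(6 + 2)))*(-4 + 1) = (6*(2*8))*(-3) = (6*16)*(-3) = 96*(-3) = -288)
t² = (-288)² = 82944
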